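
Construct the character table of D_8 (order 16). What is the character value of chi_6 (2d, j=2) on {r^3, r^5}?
Conjugacy classes: {e} of size 1, {r^4} of size 1, {r^1, r^7} of size 2, {r^2, r^6} of size 2, {r^3, r^5} of size 2, {s, sr^2, ...} of size 4, {sr, sr^3, ...} of size 4.
Character table:
  irrep \ class              {e} (size 1)  {r^4} (size 1)  {r^1, r^7} (size 2)  {r^2, r^6} (size 2)  {r^3, r^5} (size 2)  {s, sr^2, ...} (size 4)  {sr, sr^3, ...} (size 4)
  chi_1 (triv)               1             1               1                    1                    1                    1                        1                       
  chi_2 (sign: r->1, s->-1)  1             1               1                    1                    1                    -1                       -1                      
  chi_3 (r->-1, s->1)        1             1               -1                   1                    -1                   1                        -1                      
  chi_4 (r->-1, s->-1)       1             1               -1                   1                    -1                   -1                       1                       
  chi_5 (2d, j=1)            2             -2              sqrt(2)              0                    -sqrt(2)             0                        0                       
  chi_6 (2d, j=2)            2             2               0                    -2                   0                    0                        0                       
  chi_7 (2d, j=3)            2             -2              -sqrt(2)             0                    sqrt(2)              0                        0                       

Spot check: chi_6 (2d, j=2) on {r^3, r^5} = 0.

Argument: D_8 has order 2*8 = 16 with 7 conjugacy classes, hence 7 irreducibles. Sum of squared dims 1 + 1 + 1 + 1 + 4 + 4 + 4 = 16 = |G|. Linear characters come from the abelianisation; the 2-dimensional irreps have character r^k -> 2*cos(2*pi*j*k/8), reflections -> 0.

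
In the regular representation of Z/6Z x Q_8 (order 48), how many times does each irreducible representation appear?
Each irreducible V_i of dimension d_i appears with multiplicity d_i, i.e. rho_reg = (direct sum over all irreducibles V_i) d_i V_i. The irreducible dimensions for Z/6Z x Q_8 are 1, 1, 1, 1, 1, 1, 1, 1, 1, 1, 1, 1, 1, 1, 1, 1, 1, 1, 1, 1, 1, 1, 1, 1, 2, 2, 2, 2, 2, 2: 24 irreducibles of dimension 1, each with multiplicity 1; 6 irreducibles of dimension 2, each with multiplicity 2. Total dimension 24*1*1 + 6*2*2 = 48 = |G|.

Working: General theorem: in the regular representation of a finite group G, each irreducible appears with multiplicity equal to its dimension. Check: dim(rho_reg) = sum d_i^2 = 1 + 1 + 1 + 1 + 1 + 1 + 1 + 1 + 1 + 1 + 1 + 1 + 1 + 1 + 1 + 1 + 1 + 1 + 1 + 1 + 1 + 1 + 1 + 1 + 4 + 4 + 4 + 4 + 4 + 4 = 48 = |G|.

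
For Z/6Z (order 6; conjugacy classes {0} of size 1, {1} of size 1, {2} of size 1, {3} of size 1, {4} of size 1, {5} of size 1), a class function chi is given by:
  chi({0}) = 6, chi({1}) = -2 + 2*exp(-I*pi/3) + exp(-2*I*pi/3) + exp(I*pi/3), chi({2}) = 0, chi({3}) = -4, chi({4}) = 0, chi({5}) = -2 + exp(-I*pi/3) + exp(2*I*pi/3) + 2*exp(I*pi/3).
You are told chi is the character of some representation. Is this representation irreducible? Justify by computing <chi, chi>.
Not irreducible (reducible): <chi, chi> = 10 > 1.

Explanation: <chi, chi> = (1/|G|) sum_C |C| * |chi(C)|^2 = (1/6)[1*|6|^2 + 1*|-2 + 2*exp(-I*pi/3) + exp(-2*I*pi/3) + exp(I*pi/3)|^2 + 1*|0|^2 + 1*|-4|^2 + 1*|0|^2 + 1*|-2 + exp(-I*pi/3) + exp(2*I*pi/3) + 2*exp(I*pi/3)|^2]
  = (1/6)[(36) + (4) + (0) + (16) + (0) + (4)] = 60/6 = 10.
(Exp terms are combined using exp(i*s)*conj(exp(i*t)) = exp(i*(s-t)), and sums of them are collapsed using the identity that for every m > 1 the m distinct m-th roots of unity sum to 0, e.g. 1 + exp(2*I*pi/3) + exp(-2*I*pi/3) = 0.)
A character is irreducible iff <chi, chi> = 1, so this representation is reducible.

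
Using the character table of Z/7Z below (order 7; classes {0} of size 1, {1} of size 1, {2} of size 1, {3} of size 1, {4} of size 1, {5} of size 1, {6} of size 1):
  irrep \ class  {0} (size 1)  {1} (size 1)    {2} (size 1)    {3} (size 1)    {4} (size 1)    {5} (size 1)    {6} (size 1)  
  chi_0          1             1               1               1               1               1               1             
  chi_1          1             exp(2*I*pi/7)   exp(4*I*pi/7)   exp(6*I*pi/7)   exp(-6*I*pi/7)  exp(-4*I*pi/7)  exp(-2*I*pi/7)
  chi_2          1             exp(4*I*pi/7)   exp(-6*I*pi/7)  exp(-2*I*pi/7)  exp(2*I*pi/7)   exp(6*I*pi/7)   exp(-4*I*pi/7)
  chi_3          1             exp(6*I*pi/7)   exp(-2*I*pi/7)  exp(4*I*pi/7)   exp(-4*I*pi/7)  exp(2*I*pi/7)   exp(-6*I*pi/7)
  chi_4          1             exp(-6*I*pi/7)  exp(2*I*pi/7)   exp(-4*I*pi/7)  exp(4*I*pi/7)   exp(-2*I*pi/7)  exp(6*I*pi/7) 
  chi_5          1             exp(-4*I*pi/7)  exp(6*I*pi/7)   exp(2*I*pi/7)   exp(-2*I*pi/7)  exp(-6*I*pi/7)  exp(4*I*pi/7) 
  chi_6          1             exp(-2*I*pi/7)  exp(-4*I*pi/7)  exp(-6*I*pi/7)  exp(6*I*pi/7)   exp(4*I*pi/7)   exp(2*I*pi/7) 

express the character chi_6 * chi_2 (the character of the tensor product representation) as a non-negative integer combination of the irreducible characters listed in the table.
chi_6 tensor chi_2 = chi_1 (all other irreducibles have multiplicity 0).

Explanation: The character of a tensor product is the pointwise product (chi_6 * chi_2)(C) = chi_6(C) * chi_2(C):
  {0}: (1)*(1), {1}: (exp(-2*I*pi/7))*(exp(4*I*pi/7)), {2}: (exp(-4*I*pi/7))*(exp(-6*I*pi/7)), {3}: (exp(-6*I*pi/7))*(exp(-2*I*pi/7)), {4}: (exp(6*I*pi/7))*(exp(2*I*pi/7)), {5}: (exp(4*I*pi/7))*(exp(6*I*pi/7)), {6}: (exp(2*I*pi/7))*(exp(-4*I*pi/7))
so (chi_6 * chi_2) takes values
  {0} -> 1, {1} -> exp(2*I*pi/7), {2} -> exp(4*I*pi/7), {3} -> exp(6*I*pi/7), {4} -> exp(-6*I*pi/7), {5} -> exp(-4*I*pi/7), {6} -> exp(-2*I*pi/7).
Now take the inner product of this character with each irreducible chi from the table, <chi_6*chi_2, chi> = (1/7) sum_C |C| (chi_6*chi_2)(C) conj(chi(C)):
  <chi_6*chi_2, chi_0> = (1/7)[1*(1)*conj(1) + 1*(exp(2*I*pi/7))*conj(1) + 1*(exp(4*I*pi/7))*conj(1) + 1*(exp(6*I*pi/7))*conj(1) + 1*(exp(-6*I*pi/7))*conj(1) + 1*(exp(-4*I*pi/7))*conj(1) + 1*(exp(-2*I*pi/7))*conj(1)]
      = (1/7)[(1) + (exp(2*I*pi/7)) + (exp(4*I*pi/7)) + (exp(6*I*pi/7)) + (exp(-6*I*pi/7)) + (exp(-4*I*pi/7)) + (exp(-2*I*pi/7))] = 0/7 = 0
  <chi_6*chi_2, chi_1> = (1/7)[1*(1)*conj(1) + 1*(exp(2*I*pi/7))*conj(exp(2*I*pi/7)) + 1*(exp(4*I*pi/7))*conj(exp(4*I*pi/7)) + 1*(exp(6*I*pi/7))*conj(exp(6*I*pi/7)) + 1*(exp(-6*I*pi/7))*conj(exp(-6*I*pi/7)) + 1*(exp(-4*I*pi/7))*conj(exp(-4*I*pi/7)) + 1*(exp(-2*I*pi/7))*conj(exp(-2*I*pi/7))]
      = (1/7)[(1) + (1) + (1) + (1) + (1) + (1) + (1)] = 7/7 = 1
  <chi_6*chi_2, chi_2> = (1/7)[1*(1)*conj(1) + 1*(exp(2*I*pi/7))*conj(exp(4*I*pi/7)) + 1*(exp(4*I*pi/7))*conj(exp(-6*I*pi/7)) + 1*(exp(6*I*pi/7))*conj(exp(-2*I*pi/7)) + 1*(exp(-6*I*pi/7))*conj(exp(2*I*pi/7)) + 1*(exp(-4*I*pi/7))*conj(exp(6*I*pi/7)) + 1*(exp(-2*I*pi/7))*conj(exp(-4*I*pi/7))]
      = (1/7)[(1) + (exp(-2*I*pi/7)) + (exp(-4*I*pi/7)) + (exp(-6*I*pi/7)) + (exp(6*I*pi/7)) + (exp(4*I*pi/7)) + (exp(2*I*pi/7))] = 0/7 = 0
  <chi_6*chi_2, chi_3> = (1/7)[1*(1)*conj(1) + 1*(exp(2*I*pi/7))*conj(exp(6*I*pi/7)) + 1*(exp(4*I*pi/7))*conj(exp(-2*I*pi/7)) + 1*(exp(6*I*pi/7))*conj(exp(4*I*pi/7)) + 1*(exp(-6*I*pi/7))*conj(exp(-4*I*pi/7)) + 1*(exp(-4*I*pi/7))*conj(exp(2*I*pi/7)) + 1*(exp(-2*I*pi/7))*conj(exp(-6*I*pi/7))]
      = (1/7)[(1) + (exp(-4*I*pi/7)) + (exp(6*I*pi/7)) + (exp(2*I*pi/7)) + (exp(-2*I*pi/7)) + (exp(-6*I*pi/7)) + (exp(4*I*pi/7))] = 0/7 = 0
  <chi_6*chi_2, chi_4> = (1/7)[1*(1)*conj(1) + 1*(exp(2*I*pi/7))*conj(exp(-6*I*pi/7)) + 1*(exp(4*I*pi/7))*conj(exp(2*I*pi/7)) + 1*(exp(6*I*pi/7))*conj(exp(-4*I*pi/7)) + 1*(exp(-6*I*pi/7))*conj(exp(4*I*pi/7)) + 1*(exp(-4*I*pi/7))*conj(exp(-2*I*pi/7)) + 1*(exp(-2*I*pi/7))*conj(exp(6*I*pi/7))]
      = (1/7)[(1) + (exp(-6*I*pi/7)) + (exp(2*I*pi/7)) + (exp(-4*I*pi/7)) + (exp(4*I*pi/7)) + (exp(-2*I*pi/7)) + (exp(6*I*pi/7))] = 0/7 = 0
  <chi_6*chi_2, chi_5> = (1/7)[1*(1)*conj(1) + 1*(exp(2*I*pi/7))*conj(exp(-4*I*pi/7)) + 1*(exp(4*I*pi/7))*conj(exp(6*I*pi/7)) + 1*(exp(6*I*pi/7))*conj(exp(2*I*pi/7)) + 1*(exp(-6*I*pi/7))*conj(exp(-2*I*pi/7)) + 1*(exp(-4*I*pi/7))*conj(exp(-6*I*pi/7)) + 1*(exp(-2*I*pi/7))*conj(exp(4*I*pi/7))]
      = (1/7)[(1) + (exp(6*I*pi/7)) + (exp(-2*I*pi/7)) + (exp(4*I*pi/7)) + (exp(-4*I*pi/7)) + (exp(2*I*pi/7)) + (exp(-6*I*pi/7))] = 0/7 = 0
  <chi_6*chi_2, chi_6> = (1/7)[1*(1)*conj(1) + 1*(exp(2*I*pi/7))*conj(exp(-2*I*pi/7)) + 1*(exp(4*I*pi/7))*conj(exp(-4*I*pi/7)) + 1*(exp(6*I*pi/7))*conj(exp(-6*I*pi/7)) + 1*(exp(-6*I*pi/7))*conj(exp(6*I*pi/7)) + 1*(exp(-4*I*pi/7))*conj(exp(4*I*pi/7)) + 1*(exp(-2*I*pi/7))*conj(exp(2*I*pi/7))]
      = (1/7)[(1) + (exp(4*I*pi/7)) + (exp(-6*I*pi/7)) + (exp(-2*I*pi/7)) + (exp(2*I*pi/7)) + (exp(6*I*pi/7)) + (exp(-4*I*pi/7))] = 0/7 = 0
(Exp terms are combined using exp(i*s)*conj(exp(i*t)) = exp(i*(s-t)), and sums of them are collapsed using the identity that for every m > 1 the m distinct m-th roots of unity sum to 0, e.g. 1 + exp(2*I*pi/3) + exp(-2*I*pi/3) = 0.)
Hence the multiplicities are chi_1: 1. Dimension check: dim(chi_6)*dim(chi_2) = 1*1 = 1 and sum (mult * dim) = 1*1 = 1.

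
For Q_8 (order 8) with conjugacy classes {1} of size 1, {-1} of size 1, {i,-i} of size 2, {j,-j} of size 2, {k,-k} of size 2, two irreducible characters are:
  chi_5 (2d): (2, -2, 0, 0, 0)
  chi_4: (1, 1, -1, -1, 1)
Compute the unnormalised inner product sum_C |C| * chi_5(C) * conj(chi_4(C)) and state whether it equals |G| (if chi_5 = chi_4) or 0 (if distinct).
Sum = 0; so <chi_5, chi_4> = 0 (distinct irreducibles are orthogonal).

Argument: Compute term by term over conjugacy classes (|C| * chi_5(C) * conj(chi_4(C))):
  1*(2)*conj(1) + 1*(-2)*conj(1) + 2*(0)*conj(-1) + 2*(0)*conj(-1) + 2*(0)*conj(1)
  = (2) + (-2) + (0) + (0) + (0)
  = 0.
Dividing by |G| = 8 gives 0/8 = 0, matching the row-orthogonality relation <chi_5, chi_4> = [chi_5 = chi_4].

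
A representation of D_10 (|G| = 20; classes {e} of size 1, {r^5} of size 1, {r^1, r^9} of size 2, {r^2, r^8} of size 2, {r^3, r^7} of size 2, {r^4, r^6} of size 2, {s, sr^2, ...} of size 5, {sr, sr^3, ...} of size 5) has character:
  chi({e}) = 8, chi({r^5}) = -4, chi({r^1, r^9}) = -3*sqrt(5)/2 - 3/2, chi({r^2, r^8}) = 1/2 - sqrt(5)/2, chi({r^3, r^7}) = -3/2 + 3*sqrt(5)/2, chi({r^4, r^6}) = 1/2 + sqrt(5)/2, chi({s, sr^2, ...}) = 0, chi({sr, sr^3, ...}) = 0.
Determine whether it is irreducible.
Not irreducible (reducible): <chi, chi> = 7 > 1.

Argument: <chi, chi> = (1/|G|) sum_C |C| * |chi(C)|^2 = (1/20)[1*|8|^2 + 1*|-4|^2 + 2*|-3*sqrt(5)/2 - 3/2|^2 + 2*|1/2 - sqrt(5)/2|^2 + 2*|-3/2 + 3*sqrt(5)/2|^2 + 2*|1/2 + sqrt(5)/2|^2 + 5*|0|^2 + 5*|0|^2]
  = (1/20)[(64) + (16) + (9*sqrt(5) + 27) + (3 - sqrt(5)) + (27 - 9*sqrt(5)) + (sqrt(5) + 3) + (0) + (0)] = 140/20 = 7.
A character is irreducible iff <chi, chi> = 1, so this representation is reducible.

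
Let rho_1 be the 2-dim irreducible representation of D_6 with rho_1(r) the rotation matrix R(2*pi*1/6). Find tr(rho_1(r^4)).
chi_{rho_1}(r^4) = 2*cos(2*pi*1*4/6) = -1

Justification: rho_1(r^4) is rotation by angle 2*pi*1*4/6, whose trace is 2*cos(2*pi*1*4/6) = -1.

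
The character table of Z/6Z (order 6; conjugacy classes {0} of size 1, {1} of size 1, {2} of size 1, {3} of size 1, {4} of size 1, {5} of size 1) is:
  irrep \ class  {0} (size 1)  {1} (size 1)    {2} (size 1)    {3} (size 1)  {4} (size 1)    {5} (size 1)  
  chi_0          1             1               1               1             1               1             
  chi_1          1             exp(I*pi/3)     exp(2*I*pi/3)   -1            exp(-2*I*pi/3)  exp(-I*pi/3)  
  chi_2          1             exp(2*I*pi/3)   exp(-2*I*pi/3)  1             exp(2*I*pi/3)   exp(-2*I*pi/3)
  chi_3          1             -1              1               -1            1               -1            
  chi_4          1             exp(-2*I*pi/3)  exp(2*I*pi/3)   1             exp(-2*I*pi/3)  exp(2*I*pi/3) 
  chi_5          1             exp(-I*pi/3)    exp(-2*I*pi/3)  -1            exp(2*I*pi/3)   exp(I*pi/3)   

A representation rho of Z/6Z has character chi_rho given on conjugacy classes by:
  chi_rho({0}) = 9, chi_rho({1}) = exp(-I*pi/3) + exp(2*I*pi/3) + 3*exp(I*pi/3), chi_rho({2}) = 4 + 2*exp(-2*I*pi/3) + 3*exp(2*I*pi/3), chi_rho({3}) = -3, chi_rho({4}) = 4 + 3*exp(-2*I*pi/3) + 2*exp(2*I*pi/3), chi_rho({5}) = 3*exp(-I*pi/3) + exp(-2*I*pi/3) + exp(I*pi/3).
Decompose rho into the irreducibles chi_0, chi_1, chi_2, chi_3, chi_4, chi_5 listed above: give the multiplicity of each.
Multiplicities: chi_0: 2, chi_1: 3, chi_2: 1, chi_3: 2, chi_4: 0, chi_5: 1.

Justification: Use <chi_rho, chi> = (1/|G|) sum_C |C| * chi_rho(C) * conj(chi(C)) with |G| = 6 for each irreducible chi in the table:
  <chi_rho, chi_0> = (1/6)[1*(9)*conj(1) + 1*(exp(-I*pi/3) + exp(2*I*pi/3) + 3*exp(I*pi/3))*conj(1) + 1*(4 + 2*exp(-2*I*pi/3) + 3*exp(2*I*pi/3))*conj(1) + 1*(-3)*conj(1) + 1*(4 + 3*exp(-2*I*pi/3) + 2*exp(2*I*pi/3))*conj(1) + 1*(3*exp(-I*pi/3) + exp(-2*I*pi/3) + exp(I*pi/3))*conj(1)]
      = (1/6)[(9) + (exp(-I*pi/3) + exp(2*I*pi/3) + 3*exp(I*pi/3)) + (4 + 2*exp(-2*I*pi/3) + 3*exp(2*I*pi/3)) + (-3) + (4 + 3*exp(-2*I*pi/3) + 2*exp(2*I*pi/3)) + (3*exp(-I*pi/3) + exp(-2*I*pi/3) + exp(I*pi/3))] = 12/6 = 2
  <chi_rho, chi_1> = (1/6)[1*(9)*conj(1) + 1*(exp(-I*pi/3) + exp(2*I*pi/3) + 3*exp(I*pi/3))*conj(exp(I*pi/3)) + 1*(4 + 2*exp(-2*I*pi/3) + 3*exp(2*I*pi/3))*conj(exp(2*I*pi/3)) + 1*(-3)*conj(-1) + 1*(4 + 3*exp(-2*I*pi/3) + 2*exp(2*I*pi/3))*conj(exp(-2*I*pi/3)) + 1*(3*exp(-I*pi/3) + exp(-2*I*pi/3) + exp(I*pi/3))*conj(exp(-I*pi/3))]
      = (1/6)[(9) + (3) + (3 + 4*exp(-2*I*pi/3) + 2*exp(2*I*pi/3)) + (3) + (3 + 2*exp(-2*I*pi/3) + 4*exp(2*I*pi/3)) + (3)] = 18/6 = 3
  <chi_rho, chi_2> = (1/6)[1*(9)*conj(1) + 1*(exp(-I*pi/3) + exp(2*I*pi/3) + 3*exp(I*pi/3))*conj(exp(2*I*pi/3)) + 1*(4 + 2*exp(-2*I*pi/3) + 3*exp(2*I*pi/3))*conj(exp(-2*I*pi/3)) + 1*(-3)*conj(1) + 1*(4 + 3*exp(-2*I*pi/3) + 2*exp(2*I*pi/3))*conj(exp(2*I*pi/3)) + 1*(3*exp(-I*pi/3) + exp(-2*I*pi/3) + exp(I*pi/3))*conj(exp(-2*I*pi/3))]
      = (1/6)[(9) + (3*exp(-I*pi/3)) + (2 + 3*exp(-2*I*pi/3) + 4*exp(2*I*pi/3)) + (-3) + (2 + 4*exp(-2*I*pi/3) + 3*exp(2*I*pi/3)) + (3*exp(I*pi/3))] = 6/6 = 1
  <chi_rho, chi_3> = (1/6)[1*(9)*conj(1) + 1*(exp(-I*pi/3) + exp(2*I*pi/3) + 3*exp(I*pi/3))*conj(-1) + 1*(4 + 2*exp(-2*I*pi/3) + 3*exp(2*I*pi/3))*conj(1) + 1*(-3)*conj(-1) + 1*(4 + 3*exp(-2*I*pi/3) + 2*exp(2*I*pi/3))*conj(1) + 1*(3*exp(-I*pi/3) + exp(-2*I*pi/3) + exp(I*pi/3))*conj(-1)]
      = (1/6)[(9) + (-3*exp(I*pi/3) - exp(2*I*pi/3) - exp(-I*pi/3)) + (4 + 2*exp(-2*I*pi/3) + 3*exp(2*I*pi/3)) + (3) + (4 + 3*exp(-2*I*pi/3) + 2*exp(2*I*pi/3)) + (-exp(I*pi/3) - exp(-2*I*pi/3) - 3*exp(-I*pi/3))] = 12/6 = 2
  <chi_rho, chi_4> = (1/6)[1*(9)*conj(1) + 1*(exp(-I*pi/3) + exp(2*I*pi/3) + 3*exp(I*pi/3))*conj(exp(-2*I*pi/3)) + 1*(4 + 2*exp(-2*I*pi/3) + 3*exp(2*I*pi/3))*conj(exp(2*I*pi/3)) + 1*(-3)*conj(1) + 1*(4 + 3*exp(-2*I*pi/3) + 2*exp(2*I*pi/3))*conj(exp(-2*I*pi/3)) + 1*(3*exp(-I*pi/3) + exp(-2*I*pi/3) + exp(I*pi/3))*conj(exp(2*I*pi/3))]
      = (1/6)[(9) + (-3) + (3 + 4*exp(-2*I*pi/3) + 2*exp(2*I*pi/3)) + (-3) + (3 + 2*exp(-2*I*pi/3) + 4*exp(2*I*pi/3)) + (-3)] = 0/6 = 0
  <chi_rho, chi_5> = (1/6)[1*(9)*conj(1) + 1*(exp(-I*pi/3) + exp(2*I*pi/3) + 3*exp(I*pi/3))*conj(exp(-I*pi/3)) + 1*(4 + 2*exp(-2*I*pi/3) + 3*exp(2*I*pi/3))*conj(exp(-2*I*pi/3)) + 1*(-3)*conj(-1) + 1*(4 + 3*exp(-2*I*pi/3) + 2*exp(2*I*pi/3))*conj(exp(2*I*pi/3)) + 1*(3*exp(-I*pi/3) + exp(-2*I*pi/3) + exp(I*pi/3))*conj(exp(I*pi/3))]
      = (1/6)[(9) + (3*exp(2*I*pi/3)) + (2 + 3*exp(-2*I*pi/3) + 4*exp(2*I*pi/3)) + (3) + (2 + 4*exp(-2*I*pi/3) + 3*exp(2*I*pi/3)) + (3*exp(-2*I*pi/3))] = 6/6 = 1
(Exp terms are combined using exp(i*s)*conj(exp(i*t)) = exp(i*(s-t)), and sums of them are collapsed using the identity that for every m > 1 the m distinct m-th roots of unity sum to 0, e.g. 1 + exp(2*I*pi/3) + exp(-2*I*pi/3) = 0.)
Dimension check: dim(rho) = sum (mult * dim) = 2*1 + 3*1 + 1*1 + 2*1 + 0*1 + 1*1 = 9 = chi_rho(e) = 9.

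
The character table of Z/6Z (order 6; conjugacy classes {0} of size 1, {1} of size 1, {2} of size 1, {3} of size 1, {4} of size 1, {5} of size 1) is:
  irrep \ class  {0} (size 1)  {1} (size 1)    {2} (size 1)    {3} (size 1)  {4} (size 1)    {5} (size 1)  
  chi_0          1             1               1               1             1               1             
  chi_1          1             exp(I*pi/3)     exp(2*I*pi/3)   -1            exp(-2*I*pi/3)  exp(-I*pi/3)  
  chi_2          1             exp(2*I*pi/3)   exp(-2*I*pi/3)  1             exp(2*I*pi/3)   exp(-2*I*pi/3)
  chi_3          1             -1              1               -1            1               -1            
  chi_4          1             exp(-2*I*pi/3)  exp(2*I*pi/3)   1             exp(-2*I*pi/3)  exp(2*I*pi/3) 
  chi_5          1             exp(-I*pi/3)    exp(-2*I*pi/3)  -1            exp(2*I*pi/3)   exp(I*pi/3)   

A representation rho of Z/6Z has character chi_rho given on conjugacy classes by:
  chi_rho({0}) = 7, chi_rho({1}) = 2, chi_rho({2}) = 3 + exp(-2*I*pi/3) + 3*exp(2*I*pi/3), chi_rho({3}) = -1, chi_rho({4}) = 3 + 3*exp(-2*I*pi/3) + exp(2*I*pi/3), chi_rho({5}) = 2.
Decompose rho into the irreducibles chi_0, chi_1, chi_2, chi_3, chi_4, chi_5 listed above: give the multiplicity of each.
Multiplicities: chi_0: 2, chi_1: 2, chi_2: 0, chi_3: 1, chi_4: 1, chi_5: 1.

Justification: Use <chi_rho, chi> = (1/|G|) sum_C |C| * chi_rho(C) * conj(chi(C)) with |G| = 6 for each irreducible chi in the table:
  <chi_rho, chi_0> = (1/6)[1*(7)*conj(1) + 1*(2)*conj(1) + 1*(3 + exp(-2*I*pi/3) + 3*exp(2*I*pi/3))*conj(1) + 1*(-1)*conj(1) + 1*(3 + 3*exp(-2*I*pi/3) + exp(2*I*pi/3))*conj(1) + 1*(2)*conj(1)]
      = (1/6)[(7) + (2) + (3 + exp(-2*I*pi/3) + 3*exp(2*I*pi/3)) + (-1) + (3 + 3*exp(-2*I*pi/3) + exp(2*I*pi/3)) + (2)] = 12/6 = 2
  <chi_rho, chi_1> = (1/6)[1*(7)*conj(1) + 1*(2)*conj(exp(I*pi/3)) + 1*(3 + exp(-2*I*pi/3) + 3*exp(2*I*pi/3))*conj(exp(2*I*pi/3)) + 1*(-1)*conj(-1) + 1*(3 + 3*exp(-2*I*pi/3) + exp(2*I*pi/3))*conj(exp(-2*I*pi/3)) + 1*(2)*conj(exp(-I*pi/3))]
      = (1/6)[(7) + (1 + exp(-2*I*pi/3) + exp(-I*pi/3)) + (3 + 3*exp(-2*I*pi/3) + exp(2*I*pi/3)) + (1) + (3 + exp(-2*I*pi/3) + 3*exp(2*I*pi/3)) + (1 + exp(2*I*pi/3) + exp(I*pi/3))] = 12/6 = 2
  <chi_rho, chi_2> = (1/6)[1*(7)*conj(1) + 1*(2)*conj(exp(2*I*pi/3)) + 1*(3 + exp(-2*I*pi/3) + 3*exp(2*I*pi/3))*conj(exp(-2*I*pi/3)) + 1*(-1)*conj(1) + 1*(3 + 3*exp(-2*I*pi/3) + exp(2*I*pi/3))*conj(exp(2*I*pi/3)) + 1*(2)*conj(exp(-2*I*pi/3))]
      = (1/6)[(7) + (-1 + 2*exp(-I*pi/3) + exp(-2*I*pi/3) + exp(2*I*pi/3)) + (-2) + (-1) + (-2) + (-1 + exp(-2*I*pi/3) + exp(2*I*pi/3) + 2*exp(I*pi/3))] = 0/6 = 0
  <chi_rho, chi_3> = (1/6)[1*(7)*conj(1) + 1*(2)*conj(-1) + 1*(3 + exp(-2*I*pi/3) + 3*exp(2*I*pi/3))*conj(1) + 1*(-1)*conj(-1) + 1*(3 + 3*exp(-2*I*pi/3) + exp(2*I*pi/3))*conj(1) + 1*(2)*conj(-1)]
      = (1/6)[(7) + (-2) + (3 + exp(-2*I*pi/3) + 3*exp(2*I*pi/3)) + (1) + (3 + 3*exp(-2*I*pi/3) + exp(2*I*pi/3)) + (-2)] = 6/6 = 1
  <chi_rho, chi_4> = (1/6)[1*(7)*conj(1) + 1*(2)*conj(exp(-2*I*pi/3)) + 1*(3 + exp(-2*I*pi/3) + 3*exp(2*I*pi/3))*conj(exp(2*I*pi/3)) + 1*(-1)*conj(1) + 1*(3 + 3*exp(-2*I*pi/3) + exp(2*I*pi/3))*conj(exp(-2*I*pi/3)) + 1*(2)*conj(exp(2*I*pi/3))]
      = (1/6)[(7) + (-1 + exp(2*I*pi/3) + exp(I*pi/3)) + (3 + 3*exp(-2*I*pi/3) + exp(2*I*pi/3)) + (-1) + (3 + exp(-2*I*pi/3) + 3*exp(2*I*pi/3)) + (-1 + exp(-2*I*pi/3) + exp(-I*pi/3))] = 6/6 = 1
  <chi_rho, chi_5> = (1/6)[1*(7)*conj(1) + 1*(2)*conj(exp(-I*pi/3)) + 1*(3 + exp(-2*I*pi/3) + 3*exp(2*I*pi/3))*conj(exp(-2*I*pi/3)) + 1*(-1)*conj(-1) + 1*(3 + 3*exp(-2*I*pi/3) + exp(2*I*pi/3))*conj(exp(2*I*pi/3)) + 1*(2)*conj(exp(I*pi/3))]
      = (1/6)[(7) + (1 + exp(-I*pi/3) + exp(I*pi/3) + 2*exp(2*I*pi/3)) + (-2) + (1) + (-2) + (1 + 2*exp(-2*I*pi/3) + exp(-I*pi/3) + exp(I*pi/3))] = 6/6 = 1
(Exp terms are combined using exp(i*s)*conj(exp(i*t)) = exp(i*(s-t)), and sums of them are collapsed using the identity that for every m > 1 the m distinct m-th roots of unity sum to 0, e.g. 1 + exp(2*I*pi/3) + exp(-2*I*pi/3) = 0.)
Dimension check: dim(rho) = sum (mult * dim) = 2*1 + 2*1 + 0*1 + 1*1 + 1*1 + 1*1 = 7 = chi_rho(e) = 7.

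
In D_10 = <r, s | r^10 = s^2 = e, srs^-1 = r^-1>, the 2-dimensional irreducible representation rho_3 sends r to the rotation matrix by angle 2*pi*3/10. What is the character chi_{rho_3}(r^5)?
chi_{rho_3}(r^5) = 2*cos(2*pi*3*5/10) = -2

Solution. rho_3(r^5) is rotation by angle 2*pi*3*5/10, whose trace is 2*cos(2*pi*3*5/10) = -2.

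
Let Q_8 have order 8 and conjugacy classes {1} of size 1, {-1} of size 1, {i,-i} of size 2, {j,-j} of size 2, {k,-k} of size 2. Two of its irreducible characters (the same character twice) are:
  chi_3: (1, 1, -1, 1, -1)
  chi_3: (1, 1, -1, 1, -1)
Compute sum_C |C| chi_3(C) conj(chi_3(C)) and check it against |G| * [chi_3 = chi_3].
Sum = 8 = |G| = 8; so <chi_3, chi_3> = 1 (norm-1 confirms irreducibility).

Proof sketch: Compute term by term over conjugacy classes (|C| * chi_3(C) * conj(chi_3(C))):
  1*(1)*conj(1) + 1*(1)*conj(1) + 2*(-1)*conj(-1) + 2*(1)*conj(1) + 2*(-1)*conj(-1)
  = (1) + (1) + (2) + (2) + (2)
  = 8.
Dividing by |G| = 8 gives 8/8 = 1, matching the row-orthogonality relation <chi_3, chi_3> = [chi_3 = chi_3].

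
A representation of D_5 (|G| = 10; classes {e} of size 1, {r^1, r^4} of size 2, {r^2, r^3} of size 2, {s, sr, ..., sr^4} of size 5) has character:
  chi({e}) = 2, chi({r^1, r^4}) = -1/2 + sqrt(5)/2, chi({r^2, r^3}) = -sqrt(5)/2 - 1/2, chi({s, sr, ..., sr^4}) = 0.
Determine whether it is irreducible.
Irreducible: <chi, chi> = 1.

Why: <chi, chi> = (1/|G|) sum_C |C| * |chi(C)|^2 = (1/10)[1*|2|^2 + 2*|-1/2 + sqrt(5)/2|^2 + 2*|-sqrt(5)/2 - 1/2|^2 + 5*|0|^2]
  = (1/10)[(4) + (3 - sqrt(5)) + (sqrt(5) + 3) + (0)] = 10/10 = 1.
A character is irreducible iff <chi, chi> = 1, so this representation is irreducible.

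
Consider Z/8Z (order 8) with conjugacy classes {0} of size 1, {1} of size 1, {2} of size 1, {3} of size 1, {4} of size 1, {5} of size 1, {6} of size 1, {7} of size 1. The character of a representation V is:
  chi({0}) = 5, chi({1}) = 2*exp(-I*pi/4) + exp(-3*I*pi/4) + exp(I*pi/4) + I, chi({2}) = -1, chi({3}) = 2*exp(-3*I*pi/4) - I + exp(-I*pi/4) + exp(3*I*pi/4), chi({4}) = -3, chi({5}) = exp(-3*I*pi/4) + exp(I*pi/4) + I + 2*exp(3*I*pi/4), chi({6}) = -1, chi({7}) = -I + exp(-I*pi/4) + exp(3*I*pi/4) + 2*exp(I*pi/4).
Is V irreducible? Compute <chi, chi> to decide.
Not irreducible (reducible): <chi, chi> = 7 > 1.

Derivation: <chi, chi> = (1/|G|) sum_C |C| * |chi(C)|^2 = (1/8)[1*|5|^2 + 1*|2*exp(-I*pi/4) + exp(-3*I*pi/4) + exp(I*pi/4) + I|^2 + 1*|-1|^2 + 1*|2*exp(-3*I*pi/4) - I + exp(-I*pi/4) + exp(3*I*pi/4)|^2 + 1*|-3|^2 + 1*|exp(-3*I*pi/4) + exp(I*pi/4) + I + 2*exp(3*I*pi/4)|^2 + 1*|-1|^2 + 1*|-I + exp(-I*pi/4) + exp(3*I*pi/4) + 2*exp(I*pi/4)|^2]
  = (1/8)[(25) + (5 - exp(I*pi/4) + exp(-3*I*pi/4) - exp(-I*pi/4) + exp(3*I*pi/4)) + (1) + (5 - exp(3*I*pi/4) + exp(-I*pi/4) - exp(-3*I*pi/4) + exp(I*pi/4)) + (9) + (5 - exp(3*I*pi/4) + exp(-I*pi/4) - exp(-3*I*pi/4) + exp(I*pi/4)) + (1) + (5 - exp(I*pi/4) + exp(-3*I*pi/4) - exp(-I*pi/4) + exp(3*I*pi/4))] = 56/8 = 7.
(Exp terms are combined using exp(i*s)*conj(exp(i*t)) = exp(i*(s-t)), and sums of them are collapsed using the identity that for every m > 1 the m distinct m-th roots of unity sum to 0, e.g. 1 + exp(2*I*pi/3) + exp(-2*I*pi/3) = 0.)
A character is irreducible iff <chi, chi> = 1, so this representation is reducible.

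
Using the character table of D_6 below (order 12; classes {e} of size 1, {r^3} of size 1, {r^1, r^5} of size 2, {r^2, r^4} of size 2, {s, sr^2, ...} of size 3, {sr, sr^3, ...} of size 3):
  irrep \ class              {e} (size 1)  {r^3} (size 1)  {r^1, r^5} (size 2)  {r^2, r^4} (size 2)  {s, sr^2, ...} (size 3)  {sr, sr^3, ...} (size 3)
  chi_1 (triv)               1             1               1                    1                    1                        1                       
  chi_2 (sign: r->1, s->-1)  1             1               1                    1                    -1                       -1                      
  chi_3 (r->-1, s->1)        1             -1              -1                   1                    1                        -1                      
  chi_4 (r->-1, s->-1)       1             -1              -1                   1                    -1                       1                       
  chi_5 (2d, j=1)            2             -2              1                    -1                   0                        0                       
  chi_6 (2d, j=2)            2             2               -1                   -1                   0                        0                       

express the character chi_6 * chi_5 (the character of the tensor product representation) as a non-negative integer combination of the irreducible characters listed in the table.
chi_6 tensor chi_5 = chi_3 + chi_4 + chi_5 (all other irreducibles have multiplicity 0).

Explanation: The character of a tensor product is the pointwise product (chi_6 * chi_5)(C) = chi_6(C) * chi_5(C):
  {e}: (2)*(2), {r^3}: (2)*(-2), {r^1, r^5}: (-1)*(1), {r^2, r^4}: (-1)*(-1), {s, sr^2, ...}: (0)*(0), {sr, sr^3, ...}: (0)*(0)
so (chi_6 * chi_5) takes values
  {e} -> 4, {r^3} -> -4, {r^1, r^5} -> -1, {r^2, r^4} -> 1, {s, sr^2, ...} -> 0, {sr, sr^3, ...} -> 0.
Now take the inner product of this character with each irreducible chi from the table, <chi_6*chi_5, chi> = (1/12) sum_C |C| (chi_6*chi_5)(C) conj(chi(C)):
  <chi_6*chi_5, chi_1> = (1/12)[1*(4)*conj(1) + 1*(-4)*conj(1) + 2*(-1)*conj(1) + 2*(1)*conj(1) + 3*(0)*conj(1) + 3*(0)*conj(1)]
      = (1/12)[(4) + (-4) + (-2) + (2) + (0) + (0)] = 0/12 = 0
  <chi_6*chi_5, chi_2> = (1/12)[1*(4)*conj(1) + 1*(-4)*conj(1) + 2*(-1)*conj(1) + 2*(1)*conj(1) + 3*(0)*conj(-1) + 3*(0)*conj(-1)]
      = (1/12)[(4) + (-4) + (-2) + (2) + (0) + (0)] = 0/12 = 0
  <chi_6*chi_5, chi_3> = (1/12)[1*(4)*conj(1) + 1*(-4)*conj(-1) + 2*(-1)*conj(-1) + 2*(1)*conj(1) + 3*(0)*conj(1) + 3*(0)*conj(-1)]
      = (1/12)[(4) + (4) + (2) + (2) + (0) + (0)] = 12/12 = 1
  <chi_6*chi_5, chi_4> = (1/12)[1*(4)*conj(1) + 1*(-4)*conj(-1) + 2*(-1)*conj(-1) + 2*(1)*conj(1) + 3*(0)*conj(-1) + 3*(0)*conj(1)]
      = (1/12)[(4) + (4) + (2) + (2) + (0) + (0)] = 12/12 = 1
  <chi_6*chi_5, chi_5> = (1/12)[1*(4)*conj(2) + 1*(-4)*conj(-2) + 2*(-1)*conj(1) + 2*(1)*conj(-1) + 3*(0)*conj(0) + 3*(0)*conj(0)]
      = (1/12)[(8) + (8) + (-2) + (-2) + (0) + (0)] = 12/12 = 1
  <chi_6*chi_5, chi_6> = (1/12)[1*(4)*conj(2) + 1*(-4)*conj(2) + 2*(-1)*conj(-1) + 2*(1)*conj(-1) + 3*(0)*conj(0) + 3*(0)*conj(0)]
      = (1/12)[(8) + (-8) + (2) + (-2) + (0) + (0)] = 0/12 = 0
Hence the multiplicities are chi_3: 1, chi_4: 1, chi_5: 1. Dimension check: dim(chi_6)*dim(chi_5) = 2*2 = 4 and sum (mult * dim) = 1*1 + 1*1 + 1*2 = 4.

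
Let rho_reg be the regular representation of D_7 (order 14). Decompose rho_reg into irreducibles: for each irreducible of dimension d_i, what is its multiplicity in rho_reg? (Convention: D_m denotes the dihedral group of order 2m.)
Each irreducible V_i of dimension d_i appears with multiplicity d_i, i.e. rho_reg = (direct sum over all irreducibles V_i) d_i V_i. The irreducible dimensions for D_7 are 1, 1, 2, 2, 2: 2 irreducibles of dimension 1, each with multiplicity 1; 3 irreducibles of dimension 2, each with multiplicity 2. Total dimension 2*1*1 + 3*2*2 = 14 = |G|.

Proof sketch: General theorem: in the regular representation of a finite group G, each irreducible appears with multiplicity equal to its dimension. Check: dim(rho_reg) = sum d_i^2 = 1 + 1 + 4 + 4 + 4 = 14 = |G|.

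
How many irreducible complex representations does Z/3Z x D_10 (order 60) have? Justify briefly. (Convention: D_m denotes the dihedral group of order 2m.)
24

Details: The number of irreducible complex representations of a finite group equals its number of conjugacy classes. For a direct product, #classes(G x H) = #classes(G) * #classes(H). Z/3Z has 3 classes (abelian), D_10 has 8 classes, so 3 * 8 = 24, so Z/3Z x D_10 (order 60) has exactly 24 irreducible complex representations.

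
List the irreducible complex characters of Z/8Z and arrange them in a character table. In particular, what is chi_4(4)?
Character table of Z/8Z (irreps indexed chi_0,...,chi_7 with chi_k(m) = zeta_8^(k*m), zeta_8 = exp(2*pi*i/8)):
  irrep \ class  {0} (size 1)  {1} (size 1)    {2} (size 1)  {3} (size 1)    {4} (size 1)  {5} (size 1)    {6} (size 1)  {7} (size 1)  
  chi_0          1             1               1             1               1             1               1             1             
  chi_1          1             exp(I*pi/4)     I             exp(3*I*pi/4)   -1            exp(-3*I*pi/4)  -I            exp(-I*pi/4)  
  chi_2          1             I               -1            -I              1             I               -1            -I            
  chi_3          1             exp(3*I*pi/4)   -I            exp(I*pi/4)     -1            exp(-I*pi/4)    I             exp(-3*I*pi/4)
  chi_4          1             -1              1             -1              1             -1              1             -1            
  chi_5          1             exp(-3*I*pi/4)  I             exp(-I*pi/4)    -1            exp(I*pi/4)     -I            exp(3*I*pi/4) 
  chi_6          1             -I              -1            I               1             -I              -1            I             
  chi_7          1             exp(-I*pi/4)    -I            exp(-3*I*pi/4)  -1            exp(3*I*pi/4)   I             exp(I*pi/4)   

Spot check: chi_4(4) = zeta_8^(4*4) = zeta_8^16 = 1.

Argument: Z/8Z is abelian, so all 8 irreducible complex representations are 1-dimensional. They are given by chi_k(m) = zeta_8^(k*m) for k = 0,...,7. Row orthogonality: sum_m chi_k(m) conj(chi_l(m)) = 8 * [k = l].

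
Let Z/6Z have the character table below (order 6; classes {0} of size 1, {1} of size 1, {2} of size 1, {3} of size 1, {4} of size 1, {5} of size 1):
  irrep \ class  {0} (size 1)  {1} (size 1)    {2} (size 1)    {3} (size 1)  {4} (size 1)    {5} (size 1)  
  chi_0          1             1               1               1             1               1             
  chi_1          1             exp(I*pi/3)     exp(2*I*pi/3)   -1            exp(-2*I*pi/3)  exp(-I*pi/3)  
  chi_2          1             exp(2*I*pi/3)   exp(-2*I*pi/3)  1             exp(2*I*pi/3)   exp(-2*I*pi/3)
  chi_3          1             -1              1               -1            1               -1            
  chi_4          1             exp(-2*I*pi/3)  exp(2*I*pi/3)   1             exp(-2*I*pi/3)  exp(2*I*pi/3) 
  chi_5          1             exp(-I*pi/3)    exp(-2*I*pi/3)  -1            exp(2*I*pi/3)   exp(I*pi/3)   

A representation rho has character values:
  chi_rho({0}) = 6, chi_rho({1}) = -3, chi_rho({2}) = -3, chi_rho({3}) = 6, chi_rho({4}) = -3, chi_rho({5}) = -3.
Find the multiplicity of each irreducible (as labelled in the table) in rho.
Multiplicities: chi_0: 0, chi_1: 0, chi_2: 3, chi_3: 0, chi_4: 3, chi_5: 0.

Why: Use <chi_rho, chi> = (1/|G|) sum_C |C| * chi_rho(C) * conj(chi(C)) with |G| = 6 for each irreducible chi in the table:
  <chi_rho, chi_0> = (1/6)[1*(6)*conj(1) + 1*(-3)*conj(1) + 1*(-3)*conj(1) + 1*(6)*conj(1) + 1*(-3)*conj(1) + 1*(-3)*conj(1)]
      = (1/6)[(6) + (-3) + (-3) + (6) + (-3) + (-3)] = 0/6 = 0
  <chi_rho, chi_1> = (1/6)[1*(6)*conj(1) + 1*(-3)*conj(exp(I*pi/3)) + 1*(-3)*conj(exp(2*I*pi/3)) + 1*(6)*conj(-1) + 1*(-3)*conj(exp(-2*I*pi/3)) + 1*(-3)*conj(exp(-I*pi/3))]
      = (1/6)[(6) + (-3 + 3*exp(I*pi/3)) + (3 + 3*exp(2*I*pi/3)) + (-6) + (3 + 3*exp(-2*I*pi/3)) + (-3 + 3*exp(-I*pi/3))] = 0/6 = 0
  <chi_rho, chi_2> = (1/6)[1*(6)*conj(1) + 1*(-3)*conj(exp(2*I*pi/3)) + 1*(-3)*conj(exp(-2*I*pi/3)) + 1*(6)*conj(1) + 1*(-3)*conj(exp(2*I*pi/3)) + 1*(-3)*conj(exp(-2*I*pi/3))]
      = (1/6)[(6) + (3 + 3*exp(2*I*pi/3)) + (3 + 3*exp(-2*I*pi/3)) + (6) + (3 + 3*exp(2*I*pi/3)) + (3 + 3*exp(-2*I*pi/3))] = 18/6 = 3
  <chi_rho, chi_3> = (1/6)[1*(6)*conj(1) + 1*(-3)*conj(-1) + 1*(-3)*conj(1) + 1*(6)*conj(-1) + 1*(-3)*conj(1) + 1*(-3)*conj(-1)]
      = (1/6)[(6) + (3) + (-3) + (-6) + (-3) + (3)] = 0/6 = 0
  <chi_rho, chi_4> = (1/6)[1*(6)*conj(1) + 1*(-3)*conj(exp(-2*I*pi/3)) + 1*(-3)*conj(exp(2*I*pi/3)) + 1*(6)*conj(1) + 1*(-3)*conj(exp(-2*I*pi/3)) + 1*(-3)*conj(exp(2*I*pi/3))]
      = (1/6)[(6) + (3 + 3*exp(-2*I*pi/3)) + (3 + 3*exp(2*I*pi/3)) + (6) + (3 + 3*exp(-2*I*pi/3)) + (3 + 3*exp(2*I*pi/3))] = 18/6 = 3
  <chi_rho, chi_5> = (1/6)[1*(6)*conj(1) + 1*(-3)*conj(exp(-I*pi/3)) + 1*(-3)*conj(exp(-2*I*pi/3)) + 1*(6)*conj(-1) + 1*(-3)*conj(exp(2*I*pi/3)) + 1*(-3)*conj(exp(I*pi/3))]
      = (1/6)[(6) + (-3 + 3*exp(-I*pi/3)) + (3 + 3*exp(-2*I*pi/3)) + (-6) + (3 + 3*exp(2*I*pi/3)) + (-3 + 3*exp(I*pi/3))] = 0/6 = 0
(Exp terms are combined using exp(i*s)*conj(exp(i*t)) = exp(i*(s-t)), and sums of them are collapsed using the identity that for every m > 1 the m distinct m-th roots of unity sum to 0, e.g. 1 + exp(2*I*pi/3) + exp(-2*I*pi/3) = 0.)
Dimension check: dim(rho) = sum (mult * dim) = 0*1 + 0*1 + 3*1 + 0*1 + 3*1 + 0*1 = 6 = chi_rho(e) = 6.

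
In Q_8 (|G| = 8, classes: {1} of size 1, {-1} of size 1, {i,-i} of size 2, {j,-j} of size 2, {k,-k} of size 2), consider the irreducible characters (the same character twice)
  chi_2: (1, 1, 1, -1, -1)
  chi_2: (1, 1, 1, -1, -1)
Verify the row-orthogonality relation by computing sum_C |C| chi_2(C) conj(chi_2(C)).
Sum = 8 = |G| = 8; so <chi_2, chi_2> = 1 (norm-1 confirms irreducibility).

Details: Compute term by term over conjugacy classes (|C| * chi_2(C) * conj(chi_2(C))):
  1*(1)*conj(1) + 1*(1)*conj(1) + 2*(1)*conj(1) + 2*(-1)*conj(-1) + 2*(-1)*conj(-1)
  = (1) + (1) + (2) + (2) + (2)
  = 8.
Dividing by |G| = 8 gives 8/8 = 1, matching the row-orthogonality relation <chi_2, chi_2> = [chi_2 = chi_2].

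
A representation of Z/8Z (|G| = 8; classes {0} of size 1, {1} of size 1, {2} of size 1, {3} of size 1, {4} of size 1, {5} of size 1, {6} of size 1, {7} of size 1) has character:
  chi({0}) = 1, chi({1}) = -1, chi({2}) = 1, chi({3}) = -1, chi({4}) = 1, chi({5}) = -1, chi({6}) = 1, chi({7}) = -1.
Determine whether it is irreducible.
Irreducible: <chi, chi> = 1.

Details: <chi, chi> = (1/|G|) sum_C |C| * |chi(C)|^2 = (1/8)[1*|1|^2 + 1*|-1|^2 + 1*|1|^2 + 1*|-1|^2 + 1*|1|^2 + 1*|-1|^2 + 1*|1|^2 + 1*|-1|^2]
  = (1/8)[(1) + (1) + (1) + (1) + (1) + (1) + (1) + (1)] = 8/8 = 1.
(Exp terms are combined using exp(i*s)*conj(exp(i*t)) = exp(i*(s-t)), and sums of them are collapsed using the identity that for every m > 1 the m distinct m-th roots of unity sum to 0, e.g. 1 + exp(2*I*pi/3) + exp(-2*I*pi/3) = 0.)
A character is irreducible iff <chi, chi> = 1, so this representation is irreducible.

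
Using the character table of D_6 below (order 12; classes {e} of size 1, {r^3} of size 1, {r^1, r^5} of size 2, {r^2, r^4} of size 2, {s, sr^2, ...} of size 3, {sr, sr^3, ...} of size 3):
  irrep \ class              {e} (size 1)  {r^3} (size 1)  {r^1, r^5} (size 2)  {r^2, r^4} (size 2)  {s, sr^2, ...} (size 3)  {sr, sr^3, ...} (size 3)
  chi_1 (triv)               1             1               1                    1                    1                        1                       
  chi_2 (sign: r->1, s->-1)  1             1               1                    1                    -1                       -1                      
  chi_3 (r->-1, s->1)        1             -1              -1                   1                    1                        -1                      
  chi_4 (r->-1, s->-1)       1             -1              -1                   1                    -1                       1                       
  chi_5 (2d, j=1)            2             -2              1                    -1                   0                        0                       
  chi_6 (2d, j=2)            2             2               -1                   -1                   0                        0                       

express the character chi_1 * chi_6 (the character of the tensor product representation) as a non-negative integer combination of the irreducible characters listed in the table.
chi_1 tensor chi_6 = chi_6 (all other irreducibles have multiplicity 0).

Working: The character of a tensor product is the pointwise product (chi_1 * chi_6)(C) = chi_1(C) * chi_6(C):
  {e}: (1)*(2), {r^3}: (1)*(2), {r^1, r^5}: (1)*(-1), {r^2, r^4}: (1)*(-1), {s, sr^2, ...}: (1)*(0), {sr, sr^3, ...}: (1)*(0)
so (chi_1 * chi_6) takes values
  {e} -> 2, {r^3} -> 2, {r^1, r^5} -> -1, {r^2, r^4} -> -1, {s, sr^2, ...} -> 0, {sr, sr^3, ...} -> 0.
Now take the inner product of this character with each irreducible chi from the table, <chi_1*chi_6, chi> = (1/12) sum_C |C| (chi_1*chi_6)(C) conj(chi(C)):
  <chi_1*chi_6, chi_1> = (1/12)[1*(2)*conj(1) + 1*(2)*conj(1) + 2*(-1)*conj(1) + 2*(-1)*conj(1) + 3*(0)*conj(1) + 3*(0)*conj(1)]
      = (1/12)[(2) + (2) + (-2) + (-2) + (0) + (0)] = 0/12 = 0
  <chi_1*chi_6, chi_2> = (1/12)[1*(2)*conj(1) + 1*(2)*conj(1) + 2*(-1)*conj(1) + 2*(-1)*conj(1) + 3*(0)*conj(-1) + 3*(0)*conj(-1)]
      = (1/12)[(2) + (2) + (-2) + (-2) + (0) + (0)] = 0/12 = 0
  <chi_1*chi_6, chi_3> = (1/12)[1*(2)*conj(1) + 1*(2)*conj(-1) + 2*(-1)*conj(-1) + 2*(-1)*conj(1) + 3*(0)*conj(1) + 3*(0)*conj(-1)]
      = (1/12)[(2) + (-2) + (2) + (-2) + (0) + (0)] = 0/12 = 0
  <chi_1*chi_6, chi_4> = (1/12)[1*(2)*conj(1) + 1*(2)*conj(-1) + 2*(-1)*conj(-1) + 2*(-1)*conj(1) + 3*(0)*conj(-1) + 3*(0)*conj(1)]
      = (1/12)[(2) + (-2) + (2) + (-2) + (0) + (0)] = 0/12 = 0
  <chi_1*chi_6, chi_5> = (1/12)[1*(2)*conj(2) + 1*(2)*conj(-2) + 2*(-1)*conj(1) + 2*(-1)*conj(-1) + 3*(0)*conj(0) + 3*(0)*conj(0)]
      = (1/12)[(4) + (-4) + (-2) + (2) + (0) + (0)] = 0/12 = 0
  <chi_1*chi_6, chi_6> = (1/12)[1*(2)*conj(2) + 1*(2)*conj(2) + 2*(-1)*conj(-1) + 2*(-1)*conj(-1) + 3*(0)*conj(0) + 3*(0)*conj(0)]
      = (1/12)[(4) + (4) + (2) + (2) + (0) + (0)] = 12/12 = 1
Hence the multiplicities are chi_6: 1. Dimension check: dim(chi_1)*dim(chi_6) = 1*2 = 2 and sum (mult * dim) = 1*2 = 2.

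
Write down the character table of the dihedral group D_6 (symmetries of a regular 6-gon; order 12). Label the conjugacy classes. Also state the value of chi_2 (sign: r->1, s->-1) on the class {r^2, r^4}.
Conjugacy classes: {e} of size 1, {r^3} of size 1, {r^1, r^5} of size 2, {r^2, r^4} of size 2, {s, sr^2, ...} of size 3, {sr, sr^3, ...} of size 3.
Character table:
  irrep \ class              {e} (size 1)  {r^3} (size 1)  {r^1, r^5} (size 2)  {r^2, r^4} (size 2)  {s, sr^2, ...} (size 3)  {sr, sr^3, ...} (size 3)
  chi_1 (triv)               1             1               1                    1                    1                        1                       
  chi_2 (sign: r->1, s->-1)  1             1               1                    1                    -1                       -1                      
  chi_3 (r->-1, s->1)        1             -1              -1                   1                    1                        -1                      
  chi_4 (r->-1, s->-1)       1             -1              -1                   1                    -1                       1                       
  chi_5 (2d, j=1)            2             -2              1                    -1                   0                        0                       
  chi_6 (2d, j=2)            2             2               -1                   -1                   0                        0                       

Spot check: chi_2 (sign: r->1, s->-1) on {r^2, r^4} = 1.

Explanation: D_6 has order 2*6 = 12 with 6 conjugacy classes, hence 6 irreducibles. Sum of squared dims 1 + 1 + 1 + 1 + 4 + 4 = 12 = |G|. Linear characters come from the abelianisation; the 2-dimensional irreps have character r^k -> 2*cos(2*pi*j*k/6), reflections -> 0.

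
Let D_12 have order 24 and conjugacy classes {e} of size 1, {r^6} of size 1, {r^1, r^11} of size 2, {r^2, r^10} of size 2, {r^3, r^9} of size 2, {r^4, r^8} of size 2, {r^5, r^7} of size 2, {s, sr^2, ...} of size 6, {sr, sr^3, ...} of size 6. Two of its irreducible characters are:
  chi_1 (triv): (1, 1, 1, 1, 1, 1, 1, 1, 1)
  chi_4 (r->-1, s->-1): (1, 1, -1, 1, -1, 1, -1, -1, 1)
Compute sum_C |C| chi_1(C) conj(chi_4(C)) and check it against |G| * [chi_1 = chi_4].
Sum = 0; so <chi_1, chi_4> = 0 (distinct irreducibles are orthogonal).

Derivation: Compute term by term over conjugacy classes (|C| * chi_1(C) * conj(chi_4(C))):
  1*(1)*conj(1) + 1*(1)*conj(1) + 2*(1)*conj(-1) + 2*(1)*conj(1) + 2*(1)*conj(-1) + 2*(1)*conj(1) + 2*(1)*conj(-1) + 6*(1)*conj(-1) + 6*(1)*conj(1)
  = (1) + (1) + (-2) + (2) + (-2) + (2) + (-2) + (-6) + (6)
  = 0.
Dividing by |G| = 24 gives 0/24 = 0, matching the row-orthogonality relation <chi_1, chi_4> = [chi_1 = chi_4].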